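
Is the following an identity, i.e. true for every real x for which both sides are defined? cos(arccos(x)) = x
Claim: cos(arccos(x)) = x.
Reasoning: For -1 ≤ x ≤ 1 (where arccos is defined), arccos(x) is by definition an angle whose cosine equals x. Taking the cosine of that angle returns x. (Note the other order, arccos(cos x) = x, is NOT an identity.)
So the two sides agree for every real x for which both sides are defined.

Conclusion: Yes, this is an identity.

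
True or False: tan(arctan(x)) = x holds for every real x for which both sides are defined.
True.

Claim: tan(arctan(x)) = x.
Reasoning: For every real x, arctan(x) is by definition the angle in (-π/2, π/2) whose tangent equals x. Taking the tangent of that angle returns x.
So the two sides agree for every real x for which both sides are defined.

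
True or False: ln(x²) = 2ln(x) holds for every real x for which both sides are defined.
True.

Claim: ln(x²) = 2ln(x).
Reasoning: The right side requires x > 0. For x > 0, x² = (e^(ln x))² = e^(2ln x), so ln(x²) = 2ln(x). (For x < 0 the right side is undefined, so those values are outside the claim.)
So the two sides agree for every real x for which both sides are defined.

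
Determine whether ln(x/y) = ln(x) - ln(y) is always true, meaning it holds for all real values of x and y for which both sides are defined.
Yes, this is an identity.

Claim: ln(x/y) = ln(x) - ln(y).
Reasoning: Both sides are simultaneously defined only when x, y > 0. Write x = e^p, y = e^q. Then x/y = e^(p-q), so ln(x/y) = p - q = ln(x) - ln(y).
So the two sides agree for all real values of x and y for which both sides are defined.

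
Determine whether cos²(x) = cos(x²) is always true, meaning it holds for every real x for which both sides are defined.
Claim: cos²(x) = cos(x²).
Test a specific point where both sides are defined: x = π/4.
LHS = cos²(x) ≈ 0.5000
RHS = cos(x²) ≈ 0.8157
Since 0.5000 ≠ 0.8157, the equation fails at this point, so it cannot hold for every real x for which both sides are defined.
cos²(x) means (cos x)², squaring the output; cos(x²) squares the input. These are different functions.

Conclusion: No, this is NOT an identity.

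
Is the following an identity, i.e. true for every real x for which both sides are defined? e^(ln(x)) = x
Yes, this is an identity.

Claim: e^(ln(x)) = x.
Reasoning: For x > 0, ln(x) is by definition the exponent p such that e^p = x. Raising e to that exponent therefore returns x: e^(ln x) = x.
So the two sides agree for every real x for which both sides are defined.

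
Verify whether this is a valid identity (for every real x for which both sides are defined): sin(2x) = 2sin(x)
Claim: sin(2x) = 2sin(x).
Test a specific point where both sides are defined: x = -π/3.
LHS = sin(2x) ≈ -0.8660
RHS = 2sin(x) ≈ -1.7321
Since -0.8660 ≠ -1.7321, the equation fails at this point, so it cannot hold for every real x for which both sides are defined.
The correct double-angle formula is sin(2x) = 2sin(x)cos(x).

Conclusion: No, this is NOT an identity.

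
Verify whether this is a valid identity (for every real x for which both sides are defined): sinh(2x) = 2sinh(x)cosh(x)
Claim: sinh(2x) = 2sinh(x)cosh(x).
Reasoning: 2sinh(x)cosh(x) = 2 · (e^x - e^-x)/2 · (e^x + e^-x)/2 = (e^(2x) - e^(-2x))/2 = sinh(2x).
So the two sides agree for every real x for which both sides are defined.

Conclusion: Yes, this is an identity.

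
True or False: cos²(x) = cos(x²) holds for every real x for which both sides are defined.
False.

Claim: cos²(x) = cos(x²).
Test a specific point where both sides are defined: x = π/2.
LHS = cos²(x) ≈ 0.0000
RHS = cos(x²) ≈ -0.7812
Since 0.0000 ≠ -0.7812, the equation fails at this point, so it cannot hold for every real x for which both sides are defined.
cos²(x) means (cos x)², squaring the output; cos(x²) squares the input. These are different functions.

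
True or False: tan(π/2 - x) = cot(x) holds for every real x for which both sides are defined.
True.

Claim: tan(π/2 - x) = cot(x).
Reasoning: tan(π/2 - x) = sin(π/2 - x)/cos(π/2 - x) = cos(x)/sin(x) = cot(x), using the cofunction identities sin(π/2 - x) = cos(x) and cos(π/2 - x) = sin(x).
So the two sides agree for every real x for which both sides are defined.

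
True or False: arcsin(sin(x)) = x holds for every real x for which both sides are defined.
False.

Claim: arcsin(sin(x)) = x.
Test a specific point where both sides are defined: x = 2π/3.
LHS = arcsin(sin(x)) ≈ 1.0472
RHS = x ≈ 2.0944
Since 1.0472 ≠ 2.0944, the equation fails at this point, so it cannot hold for every real x for which both sides are defined.
arcsin only returns values in [-π/2, π/2], so arcsin(sin(x)) = x holds only for x in that interval, not for all real x.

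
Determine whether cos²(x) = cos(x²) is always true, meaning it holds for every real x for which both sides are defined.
No, this is NOT an identity.

Claim: cos²(x) = cos(x²).
Test a specific point where both sides are defined: x = π/6.
LHS = cos²(x) ≈ 0.7500
RHS = cos(x²) ≈ 0.9627
Since 0.7500 ≠ 0.9627, the equation fails at this point, so it cannot hold for every real x for which both sides are defined.
cos²(x) means (cos x)², squaring the output; cos(x²) squares the input. These are different functions.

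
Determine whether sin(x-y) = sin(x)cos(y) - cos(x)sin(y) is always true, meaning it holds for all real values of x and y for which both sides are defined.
Yes, this is an identity.

Claim: sin(x-y) = sin(x)cos(y) - cos(x)sin(y).
Reasoning: Replace y by -y in sin(x+y) = sin(x)cos(y) + cos(x)sin(y) and use cos(-y) = cos(y), sin(-y) = -sin(y): sin(x-y) = sin(x)cos(y) - cos(x)sin(y).
So the two sides agree for all real values of x and y for which both sides are defined.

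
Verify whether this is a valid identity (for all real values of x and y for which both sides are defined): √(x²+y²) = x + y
No, this is NOT an identity.

Claim: √(x²+y²) = x + y.
Test a specific point where both sides are defined: x = 3/2, y = 3/2.
LHS = √(x²+y²) ≈ 2.1213
RHS = x + y ≈ 3.0000
Since 2.1213 ≠ 3.0000, the equation fails at this point, so it cannot hold for all real values of x and y for which both sides are defined.
(x+y)² = x² + 2xy + y², not x² + y², so the square root does not split this way.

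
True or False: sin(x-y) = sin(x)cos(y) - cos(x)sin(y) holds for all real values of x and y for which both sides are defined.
Claim: sin(x-y) = sin(x)cos(y) - cos(x)sin(y).
Reasoning: Replace y by -y in sin(x+y) = sin(x)cos(y) + cos(x)sin(y) and use cos(-y) = cos(y), sin(-y) = -sin(y): sin(x-y) = sin(x)cos(y) - cos(x)sin(y).
So the two sides agree for all real values of x and y for which both sides are defined.

Conclusion: True.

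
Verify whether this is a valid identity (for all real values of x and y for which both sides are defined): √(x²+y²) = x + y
No, this is NOT an identity.

Claim: √(x²+y²) = x + y.
Test a specific point where both sides are defined: x = -2, y = 3.
LHS = √(x²+y²) ≈ 3.6056
RHS = x + y ≈ 1.0000
Since 3.6056 ≠ 1.0000, the equation fails at this point, so it cannot hold for all real values of x and y for which both sides are defined.
(x+y)² = x² + 2xy + y², not x² + y², so the square root does not split this way.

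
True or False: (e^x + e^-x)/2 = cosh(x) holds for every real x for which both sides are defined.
Claim: (e^x + e^-x)/2 = cosh(x).
Reasoning: This is exactly the definition of the hyperbolic cosine: cosh(x) := (e^x + e^-x)/2.
So the two sides agree for every real x for which both sides are defined.

Conclusion: True.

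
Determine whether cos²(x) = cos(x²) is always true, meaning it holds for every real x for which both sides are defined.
No, this is NOT an identity.

Claim: cos²(x) = cos(x²).
Test a specific point where both sides are defined: x = π/2.
LHS = cos²(x) ≈ 0.0000
RHS = cos(x²) ≈ -0.7812
Since 0.0000 ≠ -0.7812, the equation fails at this point, so it cannot hold for every real x for which both sides are defined.
cos²(x) means (cos x)², squaring the output; cos(x²) squares the input. These are different functions.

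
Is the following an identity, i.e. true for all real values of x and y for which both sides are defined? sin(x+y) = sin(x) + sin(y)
Claim: sin(x+y) = sin(x) + sin(y).
Test a specific point where both sides are defined: x = 3π/4, y = π.
LHS = sin(x+y) ≈ -0.7071
RHS = sin(x) + sin(y) ≈ 0.7071
Since -0.7071 ≠ 0.7071, the equation fails at this point, so it cannot hold for all real values of x and y for which both sides are defined.
The correct expansion is sin(x+y) = sin(x)cos(y) + cos(x)sin(y); sine is not additive.

Conclusion: No, this is NOT an identity.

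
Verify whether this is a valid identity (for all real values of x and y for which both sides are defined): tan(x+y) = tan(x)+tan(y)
No, this is NOT an identity.

Claim: tan(x+y) = tan(x)+tan(y).
Test a specific point where both sides are defined: x = π/3, y = -π/4.
LHS = tan(x+y) ≈ 0.2679
RHS = tan(x)+tan(y) ≈ 0.7321
Since 0.2679 ≠ 0.7321, the equation fails at this point, so it cannot hold for all real values of x and y for which both sides are defined.
The correct formula is tan(x+y) = (tan(x) + tan(y))/(1 - tan(x)tan(y)).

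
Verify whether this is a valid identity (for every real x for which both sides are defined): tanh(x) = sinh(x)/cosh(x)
Yes, this is an identity.

Claim: tanh(x) = sinh(x)/cosh(x).
Reasoning: tanh(x) is defined as sinh(x)/cosh(x) = (e^x - e^-x)/(e^x + e^-x); cosh(x) ≥ 1 is never zero, so this holds for every real x.
So the two sides agree for every real x for which both sides are defined.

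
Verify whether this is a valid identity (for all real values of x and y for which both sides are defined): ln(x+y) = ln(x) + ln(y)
Claim: ln(x+y) = ln(x) + ln(y).
Test a specific point where both sides are defined: x = 5, y = 1/2.
LHS = ln(x+y) ≈ 1.7047
RHS = ln(x) + ln(y) ≈ 0.9163
Since 1.7047 ≠ 0.9163, the equation fails at this point, so it cannot hold for all real values of x and y for which both sides are defined.
ln(x) + ln(y) = ln(xy), not ln(x+y).

Conclusion: No, this is NOT an identity.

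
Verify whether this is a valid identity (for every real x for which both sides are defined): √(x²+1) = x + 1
No, this is NOT an identity.

Claim: √(x²+1) = x + 1.
Test a specific point where both sides are defined: x = 1/2.
LHS = √(x²+1) ≈ 1.1180
RHS = x + 1 ≈ 1.5000
Since 1.1180 ≠ 1.5000, the equation fails at this point, so it cannot hold for every real x for which both sides are defined.
(x+1)² = x² + 2x + 1 ≠ x² + 1 unless x = 0.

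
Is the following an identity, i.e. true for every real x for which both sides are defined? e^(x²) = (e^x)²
Claim: e^(x²) = (e^x)².
Test a specific point where both sides are defined: x = -2.
LHS = e^(x²) ≈ 54.5982
RHS = (e^x)² ≈ 0.0183
Since 54.5982 ≠ 0.0183, the equation fails at this point, so it cannot hold for every real x for which both sides are defined.
(e^x)² = e^(2x), and 2x ≠ x² in general.

Conclusion: No, this is NOT an identity.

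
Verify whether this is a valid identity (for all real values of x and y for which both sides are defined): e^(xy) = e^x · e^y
No, this is NOT an identity.

Claim: e^(xy) = e^x · e^y.
Test a specific point where both sides are defined: x = 2, y = 3.
LHS = e^(xy) ≈ 403.4288
RHS = e^x · e^y ≈ 148.4132
Since 403.4288 ≠ 148.4132, the equation fails at this point, so it cannot hold for all real values of x and y for which both sides are defined.
e^x · e^y = e^(x+y), not e^(xy).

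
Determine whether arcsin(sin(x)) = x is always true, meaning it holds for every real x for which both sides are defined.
Claim: arcsin(sin(x)) = x.
Test a specific point where both sides are defined: x = π.
LHS = arcsin(sin(x)) ≈ 0.0000
RHS = x ≈ 3.1416
Since 0.0000 ≠ 3.1416, the equation fails at this point, so it cannot hold for every real x for which both sides are defined.
arcsin only returns values in [-π/2, π/2], so arcsin(sin(x)) = x holds only for x in that interval, not for all real x.

Conclusion: No, this is NOT an identity.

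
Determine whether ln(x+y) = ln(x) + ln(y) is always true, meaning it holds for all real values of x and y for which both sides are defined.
Claim: ln(x+y) = ln(x) + ln(y).
Test a specific point where both sides are defined: x = 2, y = 1.
LHS = ln(x+y) ≈ 1.0986
RHS = ln(x) + ln(y) ≈ 0.6931
Since 1.0986 ≠ 0.6931, the equation fails at this point, so it cannot hold for all real values of x and y for which both sides are defined.
ln(x) + ln(y) = ln(xy), not ln(x+y).

Conclusion: No, this is NOT an identity.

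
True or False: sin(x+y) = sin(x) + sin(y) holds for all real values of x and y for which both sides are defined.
Claim: sin(x+y) = sin(x) + sin(y).
Test a specific point where both sides are defined: x = -π/4, y = 3π/4.
LHS = sin(x+y) ≈ 1.0000
RHS = sin(x) + sin(y) ≈ 0.0000
Since 1.0000 ≠ 0.0000, the equation fails at this point, so it cannot hold for all real values of x and y for which both sides are defined.
The correct expansion is sin(x+y) = sin(x)cos(y) + cos(x)sin(y); sine is not additive.

Conclusion: False.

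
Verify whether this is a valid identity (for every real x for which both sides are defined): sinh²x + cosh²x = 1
Claim: sinh²x + cosh²x = 1.
Test a specific point where both sides are defined: x = -3.
LHS = sinh²x + cosh²x ≈ 201.7156
RHS = 1 ≈ 1.0000
Since 201.7156 ≠ 1.0000, the equation fails at this point, so it cannot hold for every real x for which both sides are defined.
The correct hyperbolic identity is cosh²x - sinh²x = 1 (a difference); the sum sinh²x + cosh²x equals cosh(2x).

Conclusion: No, this is NOT an identity.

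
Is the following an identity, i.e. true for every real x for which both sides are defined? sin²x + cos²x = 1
Yes, this is an identity.

Claim: sin²x + cos²x = 1.
Reasoning: The point (cos x, sin x) lies on the unit circle X² + Y² = 1, so cos²x + sin²x = 1 for every real x.
So the two sides agree for every real x for which both sides are defined.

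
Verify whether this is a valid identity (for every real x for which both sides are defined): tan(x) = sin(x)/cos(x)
Yes, this is an identity.

Claim: tan(x) = sin(x)/cos(x).
Reasoning: For an angle x whose terminal point on the unit circle is (cos x, sin x), tan(x) is defined as the ratio (second coordinate)/(first coordinate) = sin(x)/cos(x), wherever cos(x) ≠ 0.
So the two sides agree for every real x for which both sides are defined.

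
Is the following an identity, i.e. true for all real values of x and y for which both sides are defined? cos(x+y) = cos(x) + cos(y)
Claim: cos(x+y) = cos(x) + cos(y).
Test a specific point where both sides are defined: x = π, y = -π/6.
LHS = cos(x+y) ≈ -0.8660
RHS = cos(x) + cos(y) ≈ -0.1340
Since -0.8660 ≠ -0.1340, the equation fails at this point, so it cannot hold for all real values of x and y for which both sides are defined.
The correct expansion is cos(x+y) = cos(x)cos(y) - sin(x)sin(y); cosine is not additive.

Conclusion: No, this is NOT an identity.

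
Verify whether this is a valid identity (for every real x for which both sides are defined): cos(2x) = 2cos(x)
No, this is NOT an identity.

Claim: cos(2x) = 2cos(x).
Test a specific point where both sides are defined: x = π/2.
LHS = cos(2x) ≈ -1.0000
RHS = 2cos(x) ≈ 0.0000
Since -1.0000 ≠ 0.0000, the equation fails at this point, so it cannot hold for every real x for which both sides are defined.
The correct double-angle formula is cos(2x) = cos²x - sin²x.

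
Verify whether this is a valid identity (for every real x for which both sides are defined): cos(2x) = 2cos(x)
Claim: cos(2x) = 2cos(x).
Test a specific point where both sides are defined: x = π/4.
LHS = cos(2x) ≈ 0.0000
RHS = 2cos(x) ≈ 1.4142
Since 0.0000 ≠ 1.4142, the equation fails at this point, so it cannot hold for every real x for which both sides are defined.
The correct double-angle formula is cos(2x) = cos²x - sin²x.

Conclusion: No, this is NOT an identity.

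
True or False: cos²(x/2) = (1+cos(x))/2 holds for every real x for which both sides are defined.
True.

Claim: cos²(x/2) = (1+cos(x))/2.
Reasoning: Use cos(2θ) = 2cos²θ - 1 with θ = x/2: cos(x) = 2cos²(x/2) - 1. Solving for cos²(x/2) gives (1 + cos(x))/2.
So the two sides agree for every real x for which both sides are defined.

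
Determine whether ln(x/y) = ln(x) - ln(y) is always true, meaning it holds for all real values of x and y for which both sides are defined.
Yes, this is an identity.

Claim: ln(x/y) = ln(x) - ln(y).
Reasoning: Both sides are simultaneously defined only when x, y > 0. Write x = e^p, y = e^q. Then x/y = e^(p-q), so ln(x/y) = p - q = ln(x) - ln(y).
So the two sides agree for all real values of x and y for which both sides are defined.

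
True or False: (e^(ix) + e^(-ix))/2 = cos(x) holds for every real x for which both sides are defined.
Claim: (e^(ix) + e^(-ix))/2 = cos(x).
Reasoning: By Euler's formula e^(ix) = cos(x) + i·sin(x) and e^(-ix) = cos(x) - i·sin(x). Adding cancels the sine terms: e^(ix) + e^(-ix) = 2cos(x); divide by 2.
So the two sides agree for every real x for which both sides are defined.

Conclusion: True.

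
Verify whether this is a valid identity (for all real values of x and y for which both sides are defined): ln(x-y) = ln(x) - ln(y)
Claim: ln(x-y) = ln(x) - ln(y).
Test a specific point where both sides are defined: x = 3, y = 1.
LHS = ln(x-y) ≈ 0.6931
RHS = ln(x) - ln(y) ≈ 1.0986
Since 0.6931 ≠ 1.0986, the equation fails at this point, so it cannot hold for all real values of x and y for which both sides are defined.
ln(x) - ln(y) = ln(x/y), not ln(x-y).

Conclusion: No, this is NOT an identity.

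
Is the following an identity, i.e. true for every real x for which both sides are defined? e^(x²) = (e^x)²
Claim: e^(x²) = (e^x)².
Test a specific point where both sides are defined: x = -3.
LHS = e^(x²) ≈ 8103.0839
RHS = (e^x)² ≈ 0.0025
Since 8103.0839 ≠ 0.0025, the equation fails at this point, so it cannot hold for every real x for which both sides are defined.
(e^x)² = e^(2x), and 2x ≠ x² in general.

Conclusion: No, this is NOT an identity.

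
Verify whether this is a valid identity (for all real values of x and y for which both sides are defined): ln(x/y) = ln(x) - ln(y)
Claim: ln(x/y) = ln(x) - ln(y).
Reasoning: Both sides are simultaneously defined only when x, y > 0. Write x = e^p, y = e^q. Then x/y = e^(p-q), so ln(x/y) = p - q = ln(x) - ln(y).
So the two sides agree for all real values of x and y for which both sides are defined.

Conclusion: Yes, this is an identity.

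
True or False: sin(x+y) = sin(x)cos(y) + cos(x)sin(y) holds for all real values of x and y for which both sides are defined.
True.

Claim: sin(x+y) = sin(x)cos(y) + cos(x)sin(y).
Reasoning: By Euler's formula e^(i(x+y)) = e^(ix)·e^(iy) = (cos x + i·sin x)(cos y + i·sin y). The imaginary part of the left side is sin(x+y); the imaginary part of the product is sin(x)cos(y) + cos(x)sin(y).
So the two sides agree for all real values of x and y for which both sides are defined.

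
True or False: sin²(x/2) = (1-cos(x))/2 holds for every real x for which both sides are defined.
True.

Claim: sin²(x/2) = (1-cos(x))/2.
Reasoning: Use cos(2θ) = 1 - 2sin²θ with θ = x/2: cos(x) = 1 - 2sin²(x/2). Solving for sin²(x/2) gives (1 - cos(x))/2.
So the two sides agree for every real x for which both sides are defined.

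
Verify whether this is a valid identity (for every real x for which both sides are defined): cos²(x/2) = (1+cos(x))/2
Claim: cos²(x/2) = (1+cos(x))/2.
Reasoning: Use cos(2θ) = 2cos²θ - 1 with θ = x/2: cos(x) = 2cos²(x/2) - 1. Solving for cos²(x/2) gives (1 + cos(x))/2.
So the two sides agree for every real x for which both sides are defined.

Conclusion: Yes, this is an identity.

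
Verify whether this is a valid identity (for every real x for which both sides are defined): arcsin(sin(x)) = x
Claim: arcsin(sin(x)) = x.
Test a specific point where both sides are defined: x = 3π/4.
LHS = arcsin(sin(x)) ≈ 0.7854
RHS = x ≈ 2.3562
Since 0.7854 ≠ 2.3562, the equation fails at this point, so it cannot hold for every real x for which both sides are defined.
arcsin only returns values in [-π/2, π/2], so arcsin(sin(x)) = x holds only for x in that interval, not for all real x.

Conclusion: No, this is NOT an identity.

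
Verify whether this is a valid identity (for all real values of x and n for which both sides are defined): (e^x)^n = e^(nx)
Yes, this is an identity.

Claim: (e^x)^n = e^(nx).
Reasoning: e^x is a positive real number, and for a positive base B and real exponent n, B^n = e^(n·ln B). With B = e^x, ln B = x, so (e^x)^n = e^(n·x).
So the two sides agree for all real values of x and n for which both sides are defined.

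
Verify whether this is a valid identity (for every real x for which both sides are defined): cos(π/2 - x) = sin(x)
Claim: cos(π/2 - x) = sin(x).
Reasoning: Use cos(u - v) = cos(u)cos(v) + sin(u)sin(v) with u = π/2, v = x: cos(π/2)cos(x) + sin(π/2)sin(x) = 0·cos(x) + 1·sin(x) = sin(x).
So the two sides agree for every real x for which both sides are defined.

Conclusion: Yes, this is an identity.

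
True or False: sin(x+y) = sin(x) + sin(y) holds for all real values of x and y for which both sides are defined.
Claim: sin(x+y) = sin(x) + sin(y).
Test a specific point where both sides are defined: x = -π/3, y = π/6.
LHS = sin(x+y) ≈ -0.5000
RHS = sin(x) + sin(y) ≈ -0.3660
Since -0.5000 ≠ -0.3660, the equation fails at this point, so it cannot hold for all real values of x and y for which both sides are defined.
The correct expansion is sin(x+y) = sin(x)cos(y) + cos(x)sin(y); sine is not additive.

Conclusion: False.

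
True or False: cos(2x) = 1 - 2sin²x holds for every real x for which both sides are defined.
True.

Claim: cos(2x) = 1 - 2sin²x.
Reasoning: cos(2x) = cos²x - sin²x. Replace cos²x by 1 - sin²x: (1 - sin²x) - sin²x = 1 - 2sin²x.
So the two sides agree for every real x for which both sides are defined.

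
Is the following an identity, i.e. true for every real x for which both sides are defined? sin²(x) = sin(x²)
No, this is NOT an identity.

Claim: sin²(x) = sin(x²).
Test a specific point where both sides are defined: x = 3π/4.
LHS = sin²(x) ≈ 0.5000
RHS = sin(x²) ≈ -0.6680
Since 0.5000 ≠ -0.6680, the equation fails at this point, so it cannot hold for every real x for which both sides are defined.
sin²(x) means (sin x)², squaring the output; sin(x²) squares the input. These are different functions.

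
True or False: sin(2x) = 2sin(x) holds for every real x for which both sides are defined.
Claim: sin(2x) = 2sin(x).
Test a specific point where both sides are defined: x = π/4.
LHS = sin(2x) ≈ 1.0000
RHS = 2sin(x) ≈ 1.4142
Since 1.0000 ≠ 1.4142, the equation fails at this point, so it cannot hold for every real x for which both sides are defined.
The correct double-angle formula is sin(2x) = 2sin(x)cos(x).

Conclusion: False.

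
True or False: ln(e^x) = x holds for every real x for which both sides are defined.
True.

Claim: ln(e^x) = x.
Reasoning: ln is the inverse of the exponential: ln(e^x) asks for the exponent p with e^p = e^x, and since e^p is one-to-one that exponent is p = x.
So the two sides agree for every real x for which both sides are defined.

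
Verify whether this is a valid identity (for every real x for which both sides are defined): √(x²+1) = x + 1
Claim: √(x²+1) = x + 1.
Test a specific point where both sides are defined: x = 3.
LHS = √(x²+1) ≈ 3.1623
RHS = x + 1 ≈ 4.0000
Since 3.1623 ≠ 4.0000, the equation fails at this point, so it cannot hold for every real x for which both sides are defined.
(x+1)² = x² + 2x + 1 ≠ x² + 1 unless x = 0.

Conclusion: No, this is NOT an identity.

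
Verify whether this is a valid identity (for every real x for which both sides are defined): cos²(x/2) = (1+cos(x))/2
Claim: cos²(x/2) = (1+cos(x))/2.
Reasoning: Use cos(2θ) = 2cos²θ - 1 with θ = x/2: cos(x) = 2cos²(x/2) - 1. Solving for cos²(x/2) gives (1 + cos(x))/2.
So the two sides agree for every real x for which both sides are defined.

Conclusion: Yes, this is an identity.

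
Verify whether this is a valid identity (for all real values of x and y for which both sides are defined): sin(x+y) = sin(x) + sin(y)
Claim: sin(x+y) = sin(x) + sin(y).
Test a specific point where both sides are defined: x = -π/2, y = -π/3.
LHS = sin(x+y) ≈ -0.5000
RHS = sin(x) + sin(y) ≈ -1.8660
Since -0.5000 ≠ -1.8660, the equation fails at this point, so it cannot hold for all real values of x and y for which both sides are defined.
The correct expansion is sin(x+y) = sin(x)cos(y) + cos(x)sin(y); sine is not additive.

Conclusion: No, this is NOT an identity.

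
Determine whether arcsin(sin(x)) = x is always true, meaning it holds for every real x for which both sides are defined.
Claim: arcsin(sin(x)) = x.
Test a specific point where both sides are defined: x = 2π/3.
LHS = arcsin(sin(x)) ≈ 1.0472
RHS = x ≈ 2.0944
Since 1.0472 ≠ 2.0944, the equation fails at this point, so it cannot hold for every real x for which both sides are defined.
arcsin only returns values in [-π/2, π/2], so arcsin(sin(x)) = x holds only for x in that interval, not for all real x.

Conclusion: No, this is NOT an identity.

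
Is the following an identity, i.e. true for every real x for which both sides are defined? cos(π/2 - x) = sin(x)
Claim: cos(π/2 - x) = sin(x).
Reasoning: Use cos(u - v) = cos(u)cos(v) + sin(u)sin(v) with u = π/2, v = x: cos(π/2)cos(x) + sin(π/2)sin(x) = 0·cos(x) + 1·sin(x) = sin(x).
So the two sides agree for every real x for which both sides are defined.

Conclusion: Yes, this is an identity.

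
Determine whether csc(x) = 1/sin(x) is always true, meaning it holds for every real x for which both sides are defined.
Yes, this is an identity.

Claim: csc(x) = 1/sin(x).
Reasoning: csc(x) is by definition the reciprocal of sin(x), wherever sin(x) ≠ 0.
So the two sides agree for every real x for which both sides are defined.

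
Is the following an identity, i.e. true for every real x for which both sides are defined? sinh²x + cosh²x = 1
Claim: sinh²x + cosh²x = 1.
Test a specific point where both sides are defined: x = 1/2.
LHS = sinh²x + cosh²x ≈ 1.5431
RHS = 1 ≈ 1.0000
Since 1.5431 ≠ 1.0000, the equation fails at this point, so it cannot hold for every real x for which both sides are defined.
The correct hyperbolic identity is cosh²x - sinh²x = 1 (a difference); the sum sinh²x + cosh²x equals cosh(2x).

Conclusion: No, this is NOT an identity.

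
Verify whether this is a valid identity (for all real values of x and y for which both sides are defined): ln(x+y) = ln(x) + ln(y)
No, this is NOT an identity.

Claim: ln(x+y) = ln(x) + ln(y).
Test a specific point where both sides are defined: x = 1, y = 4.
LHS = ln(x+y) ≈ 1.6094
RHS = ln(x) + ln(y) ≈ 1.3863
Since 1.6094 ≠ 1.3863, the equation fails at this point, so it cannot hold for all real values of x and y for which both sides are defined.
ln(x) + ln(y) = ln(xy), not ln(x+y).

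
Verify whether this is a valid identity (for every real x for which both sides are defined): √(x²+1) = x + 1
No, this is NOT an identity.

Claim: √(x²+1) = x + 1.
Test a specific point where both sides are defined: x = 5.
LHS = √(x²+1) ≈ 5.0990
RHS = x + 1 ≈ 6.0000
Since 5.0990 ≠ 6.0000, the equation fails at this point, so it cannot hold for every real x for which both sides are defined.
(x+1)² = x² + 2x + 1 ≠ x² + 1 unless x = 0.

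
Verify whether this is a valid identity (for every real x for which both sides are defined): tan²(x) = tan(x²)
Claim: tan²(x) = tan(x²).
Test a specific point where both sides are defined: x = π.
LHS = tan²(x) ≈ 0.0000
RHS = tan(x²) ≈ 0.4767
Since 0.0000 ≠ 0.4767, the equation fails at this point, so it cannot hold for every real x for which both sides are defined.
tan²(x) means (tan x)², squaring the output; tan(x²) squares the input. These are different functions.

Conclusion: No, this is NOT an identity.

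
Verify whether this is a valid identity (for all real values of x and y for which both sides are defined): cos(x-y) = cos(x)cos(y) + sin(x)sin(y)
Yes, this is an identity.

Claim: cos(x-y) = cos(x)cos(y) + sin(x)sin(y).
Reasoning: Replace y by -y in cos(x+y) = cos(x)cos(y) - sin(x)sin(y) and use cos(-y) = cos(y), sin(-y) = -sin(y): cos(x-y) = cos(x)cos(y) + sin(x)sin(y).
So the two sides agree for all real values of x and y for which both sides are defined.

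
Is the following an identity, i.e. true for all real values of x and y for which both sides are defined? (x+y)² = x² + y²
Claim: (x+y)² = x² + y².
Test a specific point where both sides are defined: x = -3, y = 5.
LHS = (x+y)² ≈ 4.0000
RHS = x² + y² ≈ 34.0000
Since 4.0000 ≠ 34.0000, the equation fails at this point, so it cannot hold for all real values of x and y for which both sides are defined.
The correct expansion is (x+y)² = x² + 2xy + y²; the cross term 2xy is missing.

Conclusion: No, this is NOT an identity.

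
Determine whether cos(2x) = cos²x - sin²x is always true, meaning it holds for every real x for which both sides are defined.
Claim: cos(2x) = cos²x - sin²x.
Reasoning: Put y = x in the addition formula cos(x+y) = cos(x)cos(y) - sin(x)sin(y): cos(2x) = cos²x - sin²x.
So the two sides agree for every real x for which both sides are defined.

Conclusion: Yes, this is an identity.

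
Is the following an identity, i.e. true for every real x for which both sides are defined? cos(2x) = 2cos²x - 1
Claim: cos(2x) = 2cos²x - 1.
Reasoning: cos(2x) = cos²x - sin²x. Replace sin²x by 1 - cos²x: cos²x - (1 - cos²x) = 2cos²x - 1.
So the two sides agree for every real x for which both sides are defined.

Conclusion: Yes, this is an identity.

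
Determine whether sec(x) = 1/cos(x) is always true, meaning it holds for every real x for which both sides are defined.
Claim: sec(x) = 1/cos(x).
Reasoning: sec(x) is by definition the reciprocal of cos(x), wherever cos(x) ≠ 0.
So the two sides agree for every real x for which both sides are defined.

Conclusion: Yes, this is an identity.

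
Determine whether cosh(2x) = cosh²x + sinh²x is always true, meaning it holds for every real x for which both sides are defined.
Yes, this is an identity.

Claim: cosh(2x) = cosh²x + sinh²x.
Reasoning: cosh²x = (e^(2x) + 2 + e^(-2x))/4 and sinh²x = (e^(2x) - 2 + e^(-2x))/4. Adding gives (2e^(2x) + 2e^(-2x))/4 = (e^(2x) + e^(-2x))/2 = cosh(2x).
So the two sides agree for every real x for which both sides are defined.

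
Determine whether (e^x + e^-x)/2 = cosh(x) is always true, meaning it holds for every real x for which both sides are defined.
Claim: (e^x + e^-x)/2 = cosh(x).
Reasoning: This is exactly the definition of the hyperbolic cosine: cosh(x) := (e^x + e^-x)/2.
So the two sides agree for every real x for which both sides are defined.

Conclusion: Yes, this is an identity.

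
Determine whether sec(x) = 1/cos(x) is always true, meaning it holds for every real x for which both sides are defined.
Claim: sec(x) = 1/cos(x).
Reasoning: sec(x) is by definition the reciprocal of cos(x), wherever cos(x) ≠ 0.
So the two sides agree for every real x for which both sides are defined.

Conclusion: Yes, this is an identity.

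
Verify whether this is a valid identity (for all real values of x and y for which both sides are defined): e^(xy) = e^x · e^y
Claim: e^(xy) = e^x · e^y.
Test a specific point where both sides are defined: x = 3/2, y = 2.
LHS = e^(xy) ≈ 20.0855
RHS = e^x · e^y ≈ 33.1155
Since 20.0855 ≠ 33.1155, the equation fails at this point, so it cannot hold for all real values of x and y for which both sides are defined.
e^x · e^y = e^(x+y), not e^(xy).

Conclusion: No, this is NOT an identity.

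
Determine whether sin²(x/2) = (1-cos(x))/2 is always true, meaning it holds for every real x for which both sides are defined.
Yes, this is an identity.

Claim: sin²(x/2) = (1-cos(x))/2.
Reasoning: Use cos(2θ) = 1 - 2sin²θ with θ = x/2: cos(x) = 1 - 2sin²(x/2). Solving for sin²(x/2) gives (1 - cos(x))/2.
So the two sides agree for every real x for which both sides are defined.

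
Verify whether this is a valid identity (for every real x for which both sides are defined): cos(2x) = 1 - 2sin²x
Yes, this is an identity.

Claim: cos(2x) = 1 - 2sin²x.
Reasoning: cos(2x) = cos²x - sin²x. Replace cos²x by 1 - sin²x: (1 - sin²x) - sin²x = 1 - 2sin²x.
So the two sides agree for every real x for which both sides are defined.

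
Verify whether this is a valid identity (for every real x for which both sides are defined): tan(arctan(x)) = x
Yes, this is an identity.

Claim: tan(arctan(x)) = x.
Reasoning: For every real x, arctan(x) is by definition the angle in (-π/2, π/2) whose tangent equals x. Taking the tangent of that angle returns x.
So the two sides agree for every real x for which both sides are defined.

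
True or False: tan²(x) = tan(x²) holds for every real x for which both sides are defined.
False.

Claim: tan²(x) = tan(x²).
Test a specific point where both sides are defined: x = -π/3.
LHS = tan²(x) ≈ 3.0000
RHS = tan(x²) ≈ 1.9485
Since 3.0000 ≠ 1.9485, the equation fails at this point, so it cannot hold for every real x for which both sides are defined.
tan²(x) means (tan x)², squaring the output; tan(x²) squares the input. These are different functions.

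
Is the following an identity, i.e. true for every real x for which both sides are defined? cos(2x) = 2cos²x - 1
Yes, this is an identity.

Claim: cos(2x) = 2cos²x - 1.
Reasoning: cos(2x) = cos²x - sin²x. Replace sin²x by 1 - cos²x: cos²x - (1 - cos²x) = 2cos²x - 1.
So the two sides agree for every real x for which both sides are defined.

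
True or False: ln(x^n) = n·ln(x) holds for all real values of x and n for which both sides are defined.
Claim: ln(x^n) = n·ln(x).
Reasoning: The right side requires x > 0. For x > 0, x^n = (e^(ln x))^n = e^(n·ln x), so taking ln of both sides gives ln(x^n) = n·ln(x).
So the two sides agree for all real values of x and n for which both sides are defined.

Conclusion: True.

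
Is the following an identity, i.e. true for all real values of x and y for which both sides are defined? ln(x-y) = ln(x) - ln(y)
Claim: ln(x-y) = ln(x) - ln(y).
Test a specific point where both sides are defined: x = 4, y = 1.
LHS = ln(x-y) ≈ 1.0986
RHS = ln(x) - ln(y) ≈ 1.3863
Since 1.0986 ≠ 1.3863, the equation fails at this point, so it cannot hold for all real values of x and y for which both sides are defined.
ln(x) - ln(y) = ln(x/y), not ln(x-y).

Conclusion: No, this is NOT an identity.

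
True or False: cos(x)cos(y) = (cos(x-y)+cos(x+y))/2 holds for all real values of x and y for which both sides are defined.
True.

Claim: cos(x)cos(y) = (cos(x-y)+cos(x+y))/2.
Reasoning: cos(x-y) = cos(x)cos(y) + sin(x)sin(y) and cos(x+y) = cos(x)cos(y) - sin(x)sin(y). Adding, cos(x-y) + cos(x+y) = 2cos(x)cos(y); divide by 2.
So the two sides agree for all real values of x and y for which both sides are defined.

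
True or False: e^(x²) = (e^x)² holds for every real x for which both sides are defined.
False.

Claim: e^(x²) = (e^x)².
Test a specific point where both sides are defined: x = -2.
LHS = e^(x²) ≈ 54.5982
RHS = (e^x)² ≈ 0.0183
Since 54.5982 ≠ 0.0183, the equation fails at this point, so it cannot hold for every real x for which both sides are defined.
(e^x)² = e^(2x), and 2x ≠ x² in general.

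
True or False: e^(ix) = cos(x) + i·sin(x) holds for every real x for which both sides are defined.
Claim: e^(ix) = cos(x) + i·sin(x).
Reasoning: Euler's formula. Expand e^(ix) = Σ (ix)^k / k!. Since i² = -1, the even-k terms are Σ (-1)^m x^(2m)/(2m)! = cos(x) and the odd-k terms are i · Σ (-1)^m x^(2m+1)/(2m+1)! = i·sin(x).
So the two sides agree for every real x for which both sides are defined.

Conclusion: True.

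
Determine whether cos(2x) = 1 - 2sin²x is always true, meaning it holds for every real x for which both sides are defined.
Yes, this is an identity.

Claim: cos(2x) = 1 - 2sin²x.
Reasoning: cos(2x) = cos²x - sin²x. Replace cos²x by 1 - sin²x: (1 - sin²x) - sin²x = 1 - 2sin²x.
So the two sides agree for every real x for which both sides are defined.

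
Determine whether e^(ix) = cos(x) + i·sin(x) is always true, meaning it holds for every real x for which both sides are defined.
Claim: e^(ix) = cos(x) + i·sin(x).
Reasoning: Euler's formula. Expand e^(ix) = Σ (ix)^k / k!. Since i² = -1, the even-k terms are Σ (-1)^m x^(2m)/(2m)! = cos(x) and the odd-k terms are i · Σ (-1)^m x^(2m+1)/(2m+1)! = i·sin(x).
So the two sides agree for every real x for which both sides are defined.

Conclusion: Yes, this is an identity.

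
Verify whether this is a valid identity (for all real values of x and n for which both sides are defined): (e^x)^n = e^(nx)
Yes, this is an identity.

Claim: (e^x)^n = e^(nx).
Reasoning: e^x is a positive real number, and for a positive base B and real exponent n, B^n = e^(n·ln B). With B = e^x, ln B = x, so (e^x)^n = e^(n·x).
So the two sides agree for all real values of x and n for which both sides are defined.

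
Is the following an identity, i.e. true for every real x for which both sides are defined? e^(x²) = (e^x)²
No, this is NOT an identity.

Claim: e^(x²) = (e^x)².
Test a specific point where both sides are defined: x = 3/2.
LHS = e^(x²) ≈ 9.4877
RHS = (e^x)² ≈ 20.0855
Since 9.4877 ≠ 20.0855, the equation fails at this point, so it cannot hold for every real x for which both sides are defined.
(e^x)² = e^(2x), and 2x ≠ x² in general.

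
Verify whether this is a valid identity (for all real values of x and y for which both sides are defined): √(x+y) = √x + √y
No, this is NOT an identity.

Claim: √(x+y) = √x + √y.
Test a specific point where both sides are defined: x = 1/2, y = 5.
LHS = √(x+y) ≈ 2.3452
RHS = √x + √y ≈ 2.9432
Since 2.3452 ≠ 2.9432, the equation fails at this point, so it cannot hold for all real values of x and y for which both sides are defined.
Squaring the right side gives x + 2√(xy) + y, not x + y.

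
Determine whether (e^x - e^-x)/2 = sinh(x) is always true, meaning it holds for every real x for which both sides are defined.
Yes, this is an identity.

Claim: (e^x - e^-x)/2 = sinh(x).
Reasoning: This is exactly the definition of the hyperbolic sine: sinh(x) := (e^x - e^-x)/2.
So the two sides agree for every real x for which both sides are defined.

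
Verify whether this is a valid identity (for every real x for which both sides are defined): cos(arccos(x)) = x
Yes, this is an identity.

Claim: cos(arccos(x)) = x.
Reasoning: For -1 ≤ x ≤ 1 (where arccos is defined), arccos(x) is by definition an angle whose cosine equals x. Taking the cosine of that angle returns x. (Note the other order, arccos(cos x) = x, is NOT an identity.)
So the two sides agree for every real x for which both sides are defined.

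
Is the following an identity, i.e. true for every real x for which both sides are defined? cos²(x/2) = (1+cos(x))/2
Claim: cos²(x/2) = (1+cos(x))/2.
Reasoning: Use cos(2θ) = 2cos²θ - 1 with θ = x/2: cos(x) = 2cos²(x/2) - 1. Solving for cos²(x/2) gives (1 + cos(x))/2.
So the two sides agree for every real x for which both sides are defined.

Conclusion: Yes, this is an identity.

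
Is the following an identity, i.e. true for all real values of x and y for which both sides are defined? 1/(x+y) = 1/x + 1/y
No, this is NOT an identity.

Claim: 1/(x+y) = 1/x + 1/y.
Test a specific point where both sides are defined: x = 3, y = 3/2.
LHS = 1/(x+y) ≈ 0.2222
RHS = 1/x + 1/y ≈ 1.0000
Since 0.2222 ≠ 1.0000, the equation fails at this point, so it cannot hold for all real values of x and y for which both sides are defined.
1/x + 1/y = (x+y)/(xy), which is not 1/(x+y).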